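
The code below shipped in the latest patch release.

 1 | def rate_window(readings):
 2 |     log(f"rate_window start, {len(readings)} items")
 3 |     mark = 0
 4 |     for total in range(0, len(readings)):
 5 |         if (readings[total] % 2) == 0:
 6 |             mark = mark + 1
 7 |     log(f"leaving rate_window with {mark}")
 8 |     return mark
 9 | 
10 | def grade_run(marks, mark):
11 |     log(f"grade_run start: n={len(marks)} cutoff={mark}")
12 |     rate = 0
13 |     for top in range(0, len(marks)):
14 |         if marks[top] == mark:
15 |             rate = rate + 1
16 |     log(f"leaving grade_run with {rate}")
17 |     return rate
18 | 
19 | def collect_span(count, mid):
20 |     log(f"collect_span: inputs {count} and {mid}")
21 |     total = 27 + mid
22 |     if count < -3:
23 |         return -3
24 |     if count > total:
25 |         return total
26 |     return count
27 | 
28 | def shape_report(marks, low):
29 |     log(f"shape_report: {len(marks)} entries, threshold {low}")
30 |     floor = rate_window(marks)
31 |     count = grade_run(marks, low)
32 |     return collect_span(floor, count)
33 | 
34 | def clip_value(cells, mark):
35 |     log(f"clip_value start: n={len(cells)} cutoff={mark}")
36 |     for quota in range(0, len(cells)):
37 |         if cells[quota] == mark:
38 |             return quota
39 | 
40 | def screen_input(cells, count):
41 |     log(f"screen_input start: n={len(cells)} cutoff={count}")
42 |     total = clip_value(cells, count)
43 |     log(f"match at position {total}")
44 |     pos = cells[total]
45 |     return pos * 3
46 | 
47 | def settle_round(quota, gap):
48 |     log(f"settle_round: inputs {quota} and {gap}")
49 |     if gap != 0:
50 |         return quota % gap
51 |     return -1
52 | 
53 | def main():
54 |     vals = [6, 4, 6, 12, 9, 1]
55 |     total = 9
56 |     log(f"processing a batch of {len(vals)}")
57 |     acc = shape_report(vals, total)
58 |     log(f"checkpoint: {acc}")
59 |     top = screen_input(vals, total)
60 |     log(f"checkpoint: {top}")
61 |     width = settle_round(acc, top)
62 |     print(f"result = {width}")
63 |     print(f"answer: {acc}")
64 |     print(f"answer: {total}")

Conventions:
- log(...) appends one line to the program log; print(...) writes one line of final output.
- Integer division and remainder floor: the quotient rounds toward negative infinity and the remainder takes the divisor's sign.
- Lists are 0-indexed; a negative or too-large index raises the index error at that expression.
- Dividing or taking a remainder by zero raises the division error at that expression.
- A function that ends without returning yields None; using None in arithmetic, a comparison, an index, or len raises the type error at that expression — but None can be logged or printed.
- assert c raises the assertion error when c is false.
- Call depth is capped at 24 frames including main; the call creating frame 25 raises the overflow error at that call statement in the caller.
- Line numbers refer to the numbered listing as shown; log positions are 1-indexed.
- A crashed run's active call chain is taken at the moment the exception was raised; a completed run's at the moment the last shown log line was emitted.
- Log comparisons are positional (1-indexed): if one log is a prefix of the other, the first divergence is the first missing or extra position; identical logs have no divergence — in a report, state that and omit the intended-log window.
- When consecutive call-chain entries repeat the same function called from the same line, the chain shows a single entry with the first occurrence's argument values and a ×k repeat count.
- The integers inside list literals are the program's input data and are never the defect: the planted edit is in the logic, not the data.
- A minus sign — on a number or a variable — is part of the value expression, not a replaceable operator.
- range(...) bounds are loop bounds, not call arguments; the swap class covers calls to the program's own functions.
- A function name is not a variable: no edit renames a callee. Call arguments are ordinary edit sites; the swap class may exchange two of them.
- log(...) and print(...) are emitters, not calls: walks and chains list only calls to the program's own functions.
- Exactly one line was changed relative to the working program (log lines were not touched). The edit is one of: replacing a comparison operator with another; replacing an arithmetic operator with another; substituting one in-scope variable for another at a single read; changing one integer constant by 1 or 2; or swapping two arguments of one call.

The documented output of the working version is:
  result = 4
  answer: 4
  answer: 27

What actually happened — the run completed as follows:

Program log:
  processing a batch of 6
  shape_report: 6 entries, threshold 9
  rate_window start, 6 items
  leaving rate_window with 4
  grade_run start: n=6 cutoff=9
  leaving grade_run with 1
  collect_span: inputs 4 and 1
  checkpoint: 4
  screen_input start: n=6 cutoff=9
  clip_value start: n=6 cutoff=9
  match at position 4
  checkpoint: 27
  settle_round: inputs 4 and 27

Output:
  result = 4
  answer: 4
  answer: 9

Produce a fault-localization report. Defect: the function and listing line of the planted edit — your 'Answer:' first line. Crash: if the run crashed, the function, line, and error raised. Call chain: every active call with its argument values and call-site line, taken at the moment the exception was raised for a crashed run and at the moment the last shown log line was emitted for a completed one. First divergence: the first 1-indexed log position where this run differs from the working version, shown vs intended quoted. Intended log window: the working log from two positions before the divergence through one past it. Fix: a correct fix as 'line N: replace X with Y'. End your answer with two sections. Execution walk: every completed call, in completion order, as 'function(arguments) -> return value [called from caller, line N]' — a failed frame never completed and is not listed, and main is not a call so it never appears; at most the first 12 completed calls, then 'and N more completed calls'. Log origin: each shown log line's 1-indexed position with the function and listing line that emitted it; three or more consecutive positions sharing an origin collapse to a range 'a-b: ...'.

Answer: the defect is in main at line 64.
Key fact: No log line changed; the fault shows up purely in the output.
Call chain: main -> settle_round(4, 27) (called at line 61).
First divergence: none (the log streams are identical).
Execution walk:
  rate_window([6, 4, 6, 12, 9, 1]) -> 4  [called from shape_report, line 30]
  grade_run([6, 4, 6, 12, 9, 1], 9) -> 1  [called from shape_report, line 31]
  collect_span(4, 1) -> 4  [called from shape_report, line 32]
  shape_report([6, 4, 6, 12, 9, 1], 9) -> 4  [called from main, line 57]
  clip_value([6, 4, 6, 12, 9, 1], 9) -> 4  [called from screen_input, line 42]
  screen_input([6, 4, 6, 12, 9, 1], 9) -> 27  [called from main, line 59]
  settle_round(4, 27) -> 4  [called from main, line 61]
Log line origins:
  1: logged in main at line 56
  2: logged in shape_report at line 29
  3: logged in rate_window at line 2
  4: logged in rate_window at line 7
  5: logged in grade_run at line 11
  6: logged in grade_run at line 16
  7: logged in collect_span at line 20
  8: logged in main at line 58
  9: logged in screen_input at line 41
  10: logged in clip_value at line 35
  11: logged in screen_input at line 43
  12: logged in main at line 60
  13: logged in settle_round at line 48
A correct fix: line 64: replace `total` with `top`.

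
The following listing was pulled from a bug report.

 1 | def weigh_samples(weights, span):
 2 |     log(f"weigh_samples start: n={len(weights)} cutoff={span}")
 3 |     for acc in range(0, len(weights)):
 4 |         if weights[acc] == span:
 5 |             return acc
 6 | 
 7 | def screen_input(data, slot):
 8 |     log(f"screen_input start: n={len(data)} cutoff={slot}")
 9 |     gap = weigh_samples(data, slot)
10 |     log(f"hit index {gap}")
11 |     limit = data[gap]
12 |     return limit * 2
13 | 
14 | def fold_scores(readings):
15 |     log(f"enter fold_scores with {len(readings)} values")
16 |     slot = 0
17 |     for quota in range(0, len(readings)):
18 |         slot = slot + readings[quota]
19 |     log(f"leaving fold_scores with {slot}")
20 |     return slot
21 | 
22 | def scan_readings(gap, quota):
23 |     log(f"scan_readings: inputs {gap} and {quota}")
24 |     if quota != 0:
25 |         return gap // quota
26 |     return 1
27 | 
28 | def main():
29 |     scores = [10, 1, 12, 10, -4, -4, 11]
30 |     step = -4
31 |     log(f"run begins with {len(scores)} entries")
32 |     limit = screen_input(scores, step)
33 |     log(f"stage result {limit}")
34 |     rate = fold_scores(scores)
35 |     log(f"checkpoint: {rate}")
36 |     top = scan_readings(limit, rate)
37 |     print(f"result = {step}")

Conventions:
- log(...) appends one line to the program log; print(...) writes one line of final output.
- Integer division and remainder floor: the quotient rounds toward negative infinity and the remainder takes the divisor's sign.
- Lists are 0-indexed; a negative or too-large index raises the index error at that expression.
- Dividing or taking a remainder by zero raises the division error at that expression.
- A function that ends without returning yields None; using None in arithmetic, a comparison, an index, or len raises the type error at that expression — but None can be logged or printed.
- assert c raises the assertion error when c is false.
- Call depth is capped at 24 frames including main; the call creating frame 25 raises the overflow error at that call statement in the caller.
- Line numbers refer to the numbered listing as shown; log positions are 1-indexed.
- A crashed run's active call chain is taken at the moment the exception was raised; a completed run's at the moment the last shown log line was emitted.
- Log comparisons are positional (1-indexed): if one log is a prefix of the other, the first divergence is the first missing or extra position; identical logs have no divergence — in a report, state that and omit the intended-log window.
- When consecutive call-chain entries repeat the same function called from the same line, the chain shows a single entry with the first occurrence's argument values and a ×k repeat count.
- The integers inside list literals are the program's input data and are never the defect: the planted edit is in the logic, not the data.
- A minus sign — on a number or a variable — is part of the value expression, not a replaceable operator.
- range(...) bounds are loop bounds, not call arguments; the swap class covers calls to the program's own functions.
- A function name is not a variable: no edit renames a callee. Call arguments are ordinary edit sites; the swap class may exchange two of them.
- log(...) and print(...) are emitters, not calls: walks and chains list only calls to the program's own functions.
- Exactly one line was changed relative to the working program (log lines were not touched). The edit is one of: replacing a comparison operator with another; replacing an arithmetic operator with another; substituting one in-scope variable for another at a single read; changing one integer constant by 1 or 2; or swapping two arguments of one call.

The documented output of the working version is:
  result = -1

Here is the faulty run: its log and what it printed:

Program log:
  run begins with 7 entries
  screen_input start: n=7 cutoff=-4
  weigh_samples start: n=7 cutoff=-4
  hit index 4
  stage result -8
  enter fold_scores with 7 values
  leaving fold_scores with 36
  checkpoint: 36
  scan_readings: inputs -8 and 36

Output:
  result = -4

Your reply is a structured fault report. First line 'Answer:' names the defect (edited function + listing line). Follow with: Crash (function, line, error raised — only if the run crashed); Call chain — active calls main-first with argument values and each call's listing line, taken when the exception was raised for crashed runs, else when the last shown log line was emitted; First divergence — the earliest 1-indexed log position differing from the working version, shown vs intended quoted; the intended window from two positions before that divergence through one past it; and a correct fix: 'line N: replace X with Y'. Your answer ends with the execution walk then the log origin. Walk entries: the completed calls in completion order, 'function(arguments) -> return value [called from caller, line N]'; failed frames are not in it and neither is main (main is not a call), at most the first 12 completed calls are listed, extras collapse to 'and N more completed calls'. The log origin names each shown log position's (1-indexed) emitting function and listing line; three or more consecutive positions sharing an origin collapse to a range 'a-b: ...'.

Answer: the defect is in main at line 37.
Core observation: The two runs log identically and part ways only at the printed values.
Call chain: main -> scan_readings(-8, 36) (called at line 36).
First divergence: none; the two logs match at every position.
Execution walk:
  weigh_samples([10, 1, 12, 10, -4, -4, 11], -4) -> 4  [called from screen_input, line 9]
  screen_input([10, 1, 12, 10, -4, -4, 11], -4) -> -8  [called from main, line 32]
  fold_scores([10, 1, 12, 10, -4, -4, 11]) -> 36  [called from main, line 34]
  scan_readings(-8, 36) -> -1  [called from main, line 36]
Log origin:
  1: from main, line 31
  2: from screen_input, line 8
  3: from weigh_samples, line 2
  4: from screen_input, line 10
  5: from main, line 33
  6: from fold_scores, line 15
  7: from fold_scores, line 19
  8: from main, line 35
  9: from scan_readings, line 23
A correct fix: line 37: replace `step` with `top`.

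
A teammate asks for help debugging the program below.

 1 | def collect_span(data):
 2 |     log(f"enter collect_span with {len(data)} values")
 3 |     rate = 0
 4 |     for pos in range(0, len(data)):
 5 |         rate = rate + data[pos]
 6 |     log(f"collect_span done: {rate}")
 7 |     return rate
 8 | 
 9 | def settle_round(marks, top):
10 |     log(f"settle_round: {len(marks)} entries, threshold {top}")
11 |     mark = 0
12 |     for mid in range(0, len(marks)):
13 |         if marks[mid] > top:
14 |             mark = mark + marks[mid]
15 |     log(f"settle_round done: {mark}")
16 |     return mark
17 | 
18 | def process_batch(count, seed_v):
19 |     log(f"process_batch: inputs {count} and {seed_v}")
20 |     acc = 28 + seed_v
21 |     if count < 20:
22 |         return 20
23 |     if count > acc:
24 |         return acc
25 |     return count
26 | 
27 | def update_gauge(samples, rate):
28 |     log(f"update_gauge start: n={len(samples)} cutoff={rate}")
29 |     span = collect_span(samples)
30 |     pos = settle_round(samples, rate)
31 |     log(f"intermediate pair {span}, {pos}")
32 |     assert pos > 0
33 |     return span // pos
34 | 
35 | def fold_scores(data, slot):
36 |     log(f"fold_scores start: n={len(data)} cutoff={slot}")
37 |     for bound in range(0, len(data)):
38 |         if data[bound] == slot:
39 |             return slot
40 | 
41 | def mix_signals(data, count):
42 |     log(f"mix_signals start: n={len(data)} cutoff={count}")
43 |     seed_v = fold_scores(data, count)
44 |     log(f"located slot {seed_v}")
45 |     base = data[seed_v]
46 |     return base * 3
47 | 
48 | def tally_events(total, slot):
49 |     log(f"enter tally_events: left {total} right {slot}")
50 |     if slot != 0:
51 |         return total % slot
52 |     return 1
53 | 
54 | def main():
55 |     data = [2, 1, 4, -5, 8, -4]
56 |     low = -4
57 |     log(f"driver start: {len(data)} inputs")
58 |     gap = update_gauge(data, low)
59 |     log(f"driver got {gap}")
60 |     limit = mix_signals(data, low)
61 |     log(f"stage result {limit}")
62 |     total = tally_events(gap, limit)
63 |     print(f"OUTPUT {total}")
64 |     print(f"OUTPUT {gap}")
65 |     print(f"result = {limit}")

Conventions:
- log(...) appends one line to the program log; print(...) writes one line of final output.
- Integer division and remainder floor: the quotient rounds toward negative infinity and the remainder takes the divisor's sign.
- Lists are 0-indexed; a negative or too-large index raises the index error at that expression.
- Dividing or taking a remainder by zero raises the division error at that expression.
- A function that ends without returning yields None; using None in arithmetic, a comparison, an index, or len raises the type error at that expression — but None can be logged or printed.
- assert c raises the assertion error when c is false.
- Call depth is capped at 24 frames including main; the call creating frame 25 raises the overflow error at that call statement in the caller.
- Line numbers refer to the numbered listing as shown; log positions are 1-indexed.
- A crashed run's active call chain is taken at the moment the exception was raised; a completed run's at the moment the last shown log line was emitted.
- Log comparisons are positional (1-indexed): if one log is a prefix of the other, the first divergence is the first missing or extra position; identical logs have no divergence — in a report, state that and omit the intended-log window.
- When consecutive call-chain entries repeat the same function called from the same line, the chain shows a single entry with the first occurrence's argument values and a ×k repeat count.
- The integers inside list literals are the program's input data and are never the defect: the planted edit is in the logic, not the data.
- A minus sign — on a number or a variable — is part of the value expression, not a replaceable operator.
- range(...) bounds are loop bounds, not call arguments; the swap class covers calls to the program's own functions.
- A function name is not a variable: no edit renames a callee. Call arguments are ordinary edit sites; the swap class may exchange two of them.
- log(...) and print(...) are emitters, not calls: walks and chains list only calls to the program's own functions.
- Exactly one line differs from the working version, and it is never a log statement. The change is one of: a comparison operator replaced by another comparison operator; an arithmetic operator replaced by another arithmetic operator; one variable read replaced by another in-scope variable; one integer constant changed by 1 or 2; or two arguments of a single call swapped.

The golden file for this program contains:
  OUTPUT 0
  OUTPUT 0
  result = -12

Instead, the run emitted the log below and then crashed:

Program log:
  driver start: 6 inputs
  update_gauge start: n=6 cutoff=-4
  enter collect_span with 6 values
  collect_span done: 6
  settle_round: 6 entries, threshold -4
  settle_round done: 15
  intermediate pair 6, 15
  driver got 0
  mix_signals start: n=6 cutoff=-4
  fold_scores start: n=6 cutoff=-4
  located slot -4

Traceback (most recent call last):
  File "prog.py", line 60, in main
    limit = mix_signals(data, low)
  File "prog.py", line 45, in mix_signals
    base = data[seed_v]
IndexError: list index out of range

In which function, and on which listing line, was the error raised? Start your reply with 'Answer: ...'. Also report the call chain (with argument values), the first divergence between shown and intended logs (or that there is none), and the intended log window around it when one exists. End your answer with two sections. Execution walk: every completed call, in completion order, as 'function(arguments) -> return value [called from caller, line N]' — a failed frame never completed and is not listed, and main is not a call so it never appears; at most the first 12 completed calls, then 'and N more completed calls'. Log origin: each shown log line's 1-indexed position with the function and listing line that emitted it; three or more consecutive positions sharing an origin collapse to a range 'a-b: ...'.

Answer: the error was raised in mix_signals, line 45.
Key fact: The earliest visible damage is log position 11 — 'located slot -4' rather than the intended 'located slot 5'.
Call chain: main -> mix_signals([2, 1, 4, -5, 8, -4], -4) (called at line 60).
First divergence: position 11 — the shown line 'located slot -4' should read 'located slot 5'.
Intended log window:
  9: mix_signals start: n=6 cutoff=-4
  10: fold_scores start: n=6 cutoff=-4
  11: located slot 5
  12: stage result -12
Execution walk:
  collect_span([2, 1, 4, -5, 8, -4]) -> 6  [called from update_gauge, line 29]
  settle_round([2, 1, 4, -5, 8, -4], -4) -> 15  [called from update_gauge, line 30]
  update_gauge([2, 1, 4, -5, 8, -4], -4) -> 0  [called from main, line 58]
  fold_scores([2, 1, 4, -5, 8, -4], -4) -> -4  [called from mix_signals, line 43]
Origin of each log line:
  1 — main, line 57
  2 — update_gauge, line 28
  3 — collect_span, line 2
  4 — collect_span, line 6
  5 — settle_round, line 10
  6 — settle_round, line 15
  7 — update_gauge, line 31
  8 — main, line 59
  9 — mix_signals, line 42
  10 — fold_scores, line 36
  11 — mix_signals, line 44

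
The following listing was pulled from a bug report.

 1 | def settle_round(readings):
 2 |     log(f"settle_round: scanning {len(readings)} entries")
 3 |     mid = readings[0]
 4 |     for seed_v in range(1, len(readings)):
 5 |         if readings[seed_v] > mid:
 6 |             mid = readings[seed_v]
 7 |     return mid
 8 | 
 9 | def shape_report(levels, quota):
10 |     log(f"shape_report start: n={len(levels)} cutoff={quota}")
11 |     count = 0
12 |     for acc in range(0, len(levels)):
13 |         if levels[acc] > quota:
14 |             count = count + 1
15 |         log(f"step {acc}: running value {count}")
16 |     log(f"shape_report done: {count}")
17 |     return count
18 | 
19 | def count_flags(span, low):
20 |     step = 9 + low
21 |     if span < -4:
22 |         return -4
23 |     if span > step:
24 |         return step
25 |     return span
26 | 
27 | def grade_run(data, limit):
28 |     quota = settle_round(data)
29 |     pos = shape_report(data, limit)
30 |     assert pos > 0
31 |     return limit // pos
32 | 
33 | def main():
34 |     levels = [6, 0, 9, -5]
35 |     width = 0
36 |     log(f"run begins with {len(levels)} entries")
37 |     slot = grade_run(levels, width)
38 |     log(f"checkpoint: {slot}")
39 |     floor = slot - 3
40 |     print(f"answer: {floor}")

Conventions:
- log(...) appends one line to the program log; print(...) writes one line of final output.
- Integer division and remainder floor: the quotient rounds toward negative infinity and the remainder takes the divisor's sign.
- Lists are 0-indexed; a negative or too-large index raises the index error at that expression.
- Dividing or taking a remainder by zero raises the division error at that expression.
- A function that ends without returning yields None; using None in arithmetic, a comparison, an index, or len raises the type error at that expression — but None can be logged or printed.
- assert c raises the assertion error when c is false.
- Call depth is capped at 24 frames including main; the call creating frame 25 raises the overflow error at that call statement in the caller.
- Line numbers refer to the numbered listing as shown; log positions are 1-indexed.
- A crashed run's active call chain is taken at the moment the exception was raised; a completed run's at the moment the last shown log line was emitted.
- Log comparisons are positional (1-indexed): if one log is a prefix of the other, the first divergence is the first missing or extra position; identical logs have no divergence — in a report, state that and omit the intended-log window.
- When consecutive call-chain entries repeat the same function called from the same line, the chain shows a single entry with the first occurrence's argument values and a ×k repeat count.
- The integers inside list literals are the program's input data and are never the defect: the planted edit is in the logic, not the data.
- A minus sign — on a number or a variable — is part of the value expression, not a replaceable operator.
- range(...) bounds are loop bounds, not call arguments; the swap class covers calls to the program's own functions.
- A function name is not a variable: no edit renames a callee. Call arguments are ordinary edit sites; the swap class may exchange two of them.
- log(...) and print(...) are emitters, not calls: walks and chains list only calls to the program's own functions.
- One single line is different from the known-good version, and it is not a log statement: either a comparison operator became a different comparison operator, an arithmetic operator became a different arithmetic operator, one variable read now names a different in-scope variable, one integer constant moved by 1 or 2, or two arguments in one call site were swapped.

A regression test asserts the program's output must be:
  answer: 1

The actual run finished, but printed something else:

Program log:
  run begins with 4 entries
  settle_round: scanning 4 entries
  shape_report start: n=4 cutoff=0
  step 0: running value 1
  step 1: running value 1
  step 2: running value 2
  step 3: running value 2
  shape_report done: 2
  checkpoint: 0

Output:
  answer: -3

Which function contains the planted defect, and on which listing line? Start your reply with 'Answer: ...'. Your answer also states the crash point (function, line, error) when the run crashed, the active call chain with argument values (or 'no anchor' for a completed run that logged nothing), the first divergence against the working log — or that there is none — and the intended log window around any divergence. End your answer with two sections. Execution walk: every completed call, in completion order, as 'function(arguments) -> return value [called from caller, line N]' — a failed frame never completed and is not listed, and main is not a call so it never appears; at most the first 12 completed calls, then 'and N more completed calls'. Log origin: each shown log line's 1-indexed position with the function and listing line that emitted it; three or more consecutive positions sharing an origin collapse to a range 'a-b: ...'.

Answer: the defect is in grade_run at line 31.
The tell: The earliest visible damage is log position 9 — 'checkpoint: 0' rather than the intended 'checkpoint: 4'.
Call chain: main.
First divergence: at position 9 the run shows 'checkpoint: 0' where the working version logs 'checkpoint: 4'.
Intended log window:
  7: step 3: running value 2
  8: shape_report done: 2
  9: checkpoint: 4
Execution walk:
  settle_round([6, 0, 9, -5]) -> 9  [called from grade_run, line 28]
  shape_report([6, 0, 9, -5], 0) -> 2  [called from grade_run, line 29]
  grade_run([6, 0, 9, -5], 0) -> 0  [called from main, line 37]
Log line origins:
  1: logged in main at line 36
  2: logged in settle_round at line 2
  3: logged in shape_report at line 10
  4-7: logged in shape_report at line 15
  8: logged in shape_report at line 16
  9: logged in main at line 38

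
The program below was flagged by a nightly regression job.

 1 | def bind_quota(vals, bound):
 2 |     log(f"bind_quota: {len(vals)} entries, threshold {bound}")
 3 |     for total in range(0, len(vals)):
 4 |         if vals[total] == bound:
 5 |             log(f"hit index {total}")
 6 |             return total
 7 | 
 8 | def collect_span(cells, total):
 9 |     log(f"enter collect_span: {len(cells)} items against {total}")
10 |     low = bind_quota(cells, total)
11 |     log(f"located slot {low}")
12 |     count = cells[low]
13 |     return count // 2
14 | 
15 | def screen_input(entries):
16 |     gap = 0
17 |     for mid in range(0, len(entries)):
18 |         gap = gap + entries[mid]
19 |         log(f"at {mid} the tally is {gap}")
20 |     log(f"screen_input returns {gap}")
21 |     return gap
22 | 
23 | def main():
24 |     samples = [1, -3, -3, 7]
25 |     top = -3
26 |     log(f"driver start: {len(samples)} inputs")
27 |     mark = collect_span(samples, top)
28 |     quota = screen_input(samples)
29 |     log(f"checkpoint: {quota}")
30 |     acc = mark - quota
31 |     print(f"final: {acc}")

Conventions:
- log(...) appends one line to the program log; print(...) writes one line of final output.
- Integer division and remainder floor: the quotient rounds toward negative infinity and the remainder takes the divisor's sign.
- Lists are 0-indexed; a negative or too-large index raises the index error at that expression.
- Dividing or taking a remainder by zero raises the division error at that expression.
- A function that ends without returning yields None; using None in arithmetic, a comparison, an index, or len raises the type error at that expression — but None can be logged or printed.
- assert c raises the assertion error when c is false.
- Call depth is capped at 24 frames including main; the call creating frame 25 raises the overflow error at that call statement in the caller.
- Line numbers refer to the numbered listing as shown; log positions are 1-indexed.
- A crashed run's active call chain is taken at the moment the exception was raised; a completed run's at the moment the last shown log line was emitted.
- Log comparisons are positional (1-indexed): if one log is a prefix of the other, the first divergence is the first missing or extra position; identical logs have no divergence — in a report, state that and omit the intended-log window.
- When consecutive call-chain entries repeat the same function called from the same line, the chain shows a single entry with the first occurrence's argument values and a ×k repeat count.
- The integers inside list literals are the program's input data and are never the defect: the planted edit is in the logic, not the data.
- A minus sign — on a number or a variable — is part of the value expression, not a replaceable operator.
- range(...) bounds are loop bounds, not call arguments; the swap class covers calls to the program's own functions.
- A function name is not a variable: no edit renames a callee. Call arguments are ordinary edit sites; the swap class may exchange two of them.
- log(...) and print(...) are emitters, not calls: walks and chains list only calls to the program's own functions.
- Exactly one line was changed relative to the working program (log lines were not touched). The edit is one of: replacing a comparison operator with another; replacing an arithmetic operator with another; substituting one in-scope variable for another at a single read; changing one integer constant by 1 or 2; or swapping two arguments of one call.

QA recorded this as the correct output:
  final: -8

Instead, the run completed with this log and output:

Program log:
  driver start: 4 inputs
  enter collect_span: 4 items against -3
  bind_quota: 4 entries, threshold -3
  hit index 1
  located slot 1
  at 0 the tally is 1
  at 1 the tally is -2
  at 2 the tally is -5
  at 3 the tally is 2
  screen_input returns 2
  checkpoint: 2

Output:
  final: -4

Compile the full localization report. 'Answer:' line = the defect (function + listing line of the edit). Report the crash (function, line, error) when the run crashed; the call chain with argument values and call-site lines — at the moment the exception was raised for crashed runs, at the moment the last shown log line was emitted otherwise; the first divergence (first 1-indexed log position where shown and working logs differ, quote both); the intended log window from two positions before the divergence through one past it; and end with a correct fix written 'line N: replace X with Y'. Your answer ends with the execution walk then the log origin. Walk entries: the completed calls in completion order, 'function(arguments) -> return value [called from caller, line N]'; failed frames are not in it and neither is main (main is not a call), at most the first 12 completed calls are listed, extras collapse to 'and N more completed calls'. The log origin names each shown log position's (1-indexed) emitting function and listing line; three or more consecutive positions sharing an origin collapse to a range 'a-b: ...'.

Answer: the defect is in collect_span at line 13.
Key observation: The two runs log identically and part ways only at the printed values.
Call chain: main.
First divergence: none (the log streams are identical).
Execution walk:
  bind_quota([1, -3, -3, 7], -3) -> 1  [called from collect_span, line 10]
  collect_span([1, -3, -3, 7], -3) -> -2  [called from main, line 27]
  screen_input([1, -3, -3, 7]) -> 2  [called from main, line 28]
Log origins:
  1: emitted by main (line 26)
  2: emitted by collect_span (line 9)
  3: emitted by bind_quota (line 2)
  4: emitted by bind_quota (line 5)
  5: emitted by collect_span (line 11)
  6-9: emitted by screen_input (line 19)
  10: emitted by screen_input (line 20)
  11: emitted by main (line 29)
A correct fix: line 13: replace `//` with `*`.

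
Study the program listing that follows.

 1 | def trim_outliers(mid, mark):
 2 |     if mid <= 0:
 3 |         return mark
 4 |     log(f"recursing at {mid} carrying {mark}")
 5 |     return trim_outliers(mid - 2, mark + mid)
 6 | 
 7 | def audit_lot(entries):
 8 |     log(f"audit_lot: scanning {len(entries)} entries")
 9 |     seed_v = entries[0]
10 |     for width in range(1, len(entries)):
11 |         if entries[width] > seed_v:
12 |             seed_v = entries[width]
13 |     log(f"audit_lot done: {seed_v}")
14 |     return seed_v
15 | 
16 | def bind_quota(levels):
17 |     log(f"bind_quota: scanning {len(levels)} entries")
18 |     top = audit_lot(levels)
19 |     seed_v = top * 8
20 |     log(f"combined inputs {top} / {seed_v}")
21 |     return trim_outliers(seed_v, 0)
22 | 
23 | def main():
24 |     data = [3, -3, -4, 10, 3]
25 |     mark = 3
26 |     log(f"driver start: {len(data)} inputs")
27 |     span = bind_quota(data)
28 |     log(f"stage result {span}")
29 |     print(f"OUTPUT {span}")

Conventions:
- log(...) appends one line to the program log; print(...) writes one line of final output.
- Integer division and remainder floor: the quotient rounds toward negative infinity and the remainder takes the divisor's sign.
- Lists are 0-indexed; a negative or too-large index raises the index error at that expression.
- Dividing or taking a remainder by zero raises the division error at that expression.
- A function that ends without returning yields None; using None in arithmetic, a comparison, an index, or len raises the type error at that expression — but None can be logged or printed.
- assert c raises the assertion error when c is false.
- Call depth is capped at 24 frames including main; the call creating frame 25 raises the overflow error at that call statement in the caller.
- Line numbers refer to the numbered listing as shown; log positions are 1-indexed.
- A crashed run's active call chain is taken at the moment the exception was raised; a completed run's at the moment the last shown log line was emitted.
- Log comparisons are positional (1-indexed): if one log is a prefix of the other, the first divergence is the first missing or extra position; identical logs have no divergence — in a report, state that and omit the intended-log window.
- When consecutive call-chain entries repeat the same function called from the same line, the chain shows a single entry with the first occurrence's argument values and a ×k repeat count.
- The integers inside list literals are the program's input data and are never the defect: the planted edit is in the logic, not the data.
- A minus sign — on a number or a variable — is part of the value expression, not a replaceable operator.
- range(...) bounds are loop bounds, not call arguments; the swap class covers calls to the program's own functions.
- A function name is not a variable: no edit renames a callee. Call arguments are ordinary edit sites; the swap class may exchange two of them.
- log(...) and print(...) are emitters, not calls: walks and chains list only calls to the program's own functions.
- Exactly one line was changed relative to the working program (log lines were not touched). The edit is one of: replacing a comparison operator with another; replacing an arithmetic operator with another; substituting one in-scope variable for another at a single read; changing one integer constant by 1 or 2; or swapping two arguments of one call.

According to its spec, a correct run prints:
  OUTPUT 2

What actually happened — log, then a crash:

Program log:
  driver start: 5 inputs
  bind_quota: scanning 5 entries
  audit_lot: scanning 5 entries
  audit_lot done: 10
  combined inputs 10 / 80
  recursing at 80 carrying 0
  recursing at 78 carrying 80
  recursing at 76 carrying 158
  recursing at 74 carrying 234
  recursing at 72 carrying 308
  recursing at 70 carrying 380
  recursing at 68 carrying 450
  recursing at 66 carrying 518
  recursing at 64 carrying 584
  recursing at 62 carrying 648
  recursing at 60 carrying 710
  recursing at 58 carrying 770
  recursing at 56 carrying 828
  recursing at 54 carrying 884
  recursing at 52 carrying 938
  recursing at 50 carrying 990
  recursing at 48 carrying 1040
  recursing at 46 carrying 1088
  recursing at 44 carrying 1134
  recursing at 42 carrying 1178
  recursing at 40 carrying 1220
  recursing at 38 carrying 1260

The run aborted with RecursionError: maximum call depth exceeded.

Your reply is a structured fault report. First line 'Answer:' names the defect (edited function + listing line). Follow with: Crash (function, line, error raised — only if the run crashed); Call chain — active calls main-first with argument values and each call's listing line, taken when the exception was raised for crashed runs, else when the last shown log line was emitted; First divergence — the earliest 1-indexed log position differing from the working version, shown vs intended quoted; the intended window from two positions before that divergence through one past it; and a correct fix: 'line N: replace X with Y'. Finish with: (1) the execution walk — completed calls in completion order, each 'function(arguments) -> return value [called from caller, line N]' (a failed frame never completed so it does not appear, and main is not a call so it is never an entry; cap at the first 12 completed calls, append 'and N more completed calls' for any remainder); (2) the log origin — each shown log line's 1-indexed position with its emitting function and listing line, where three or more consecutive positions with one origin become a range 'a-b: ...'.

Answer: the defect is in bind_quota at line 19.
Key observation: At log position 5 the runs split — shown 'combined inputs 10 / 80', but the working version logs 'combined inputs 10 / 2'.
Crash: trim_outliers, line 5, RecursionError.
Call chain: main -> bind_quota([3, -3, -4, 10, 3]) (called at line 27) -> trim_outliers(80, 0) (called at line 21) -> trim_outliers(78, 80) (called at line 5) ×21.
First divergence: position 5 — shown 'combined inputs 10 / 80', intended 'combined inputs 10 / 2'.
Intended log window:
  3: audit_lot: scanning 5 entries
  4: audit_lot done: 10
  5: combined inputs 10 / 2
  6: recursing at 2 carrying 0
Execution walk:
  audit_lot([3, -3, -4, 10, 3]) -> 10  [called from bind_quota, line 18]
Log origin:
  1: logged in main at line 26
  2: logged in bind_quota at line 17
  3: logged in audit_lot at line 8
  4: logged in audit_lot at line 13
  5: logged in bind_quota at line 20
  6-27: logged in trim_outliers at line 4
A correct fix: line 19: replace `*` with `%`.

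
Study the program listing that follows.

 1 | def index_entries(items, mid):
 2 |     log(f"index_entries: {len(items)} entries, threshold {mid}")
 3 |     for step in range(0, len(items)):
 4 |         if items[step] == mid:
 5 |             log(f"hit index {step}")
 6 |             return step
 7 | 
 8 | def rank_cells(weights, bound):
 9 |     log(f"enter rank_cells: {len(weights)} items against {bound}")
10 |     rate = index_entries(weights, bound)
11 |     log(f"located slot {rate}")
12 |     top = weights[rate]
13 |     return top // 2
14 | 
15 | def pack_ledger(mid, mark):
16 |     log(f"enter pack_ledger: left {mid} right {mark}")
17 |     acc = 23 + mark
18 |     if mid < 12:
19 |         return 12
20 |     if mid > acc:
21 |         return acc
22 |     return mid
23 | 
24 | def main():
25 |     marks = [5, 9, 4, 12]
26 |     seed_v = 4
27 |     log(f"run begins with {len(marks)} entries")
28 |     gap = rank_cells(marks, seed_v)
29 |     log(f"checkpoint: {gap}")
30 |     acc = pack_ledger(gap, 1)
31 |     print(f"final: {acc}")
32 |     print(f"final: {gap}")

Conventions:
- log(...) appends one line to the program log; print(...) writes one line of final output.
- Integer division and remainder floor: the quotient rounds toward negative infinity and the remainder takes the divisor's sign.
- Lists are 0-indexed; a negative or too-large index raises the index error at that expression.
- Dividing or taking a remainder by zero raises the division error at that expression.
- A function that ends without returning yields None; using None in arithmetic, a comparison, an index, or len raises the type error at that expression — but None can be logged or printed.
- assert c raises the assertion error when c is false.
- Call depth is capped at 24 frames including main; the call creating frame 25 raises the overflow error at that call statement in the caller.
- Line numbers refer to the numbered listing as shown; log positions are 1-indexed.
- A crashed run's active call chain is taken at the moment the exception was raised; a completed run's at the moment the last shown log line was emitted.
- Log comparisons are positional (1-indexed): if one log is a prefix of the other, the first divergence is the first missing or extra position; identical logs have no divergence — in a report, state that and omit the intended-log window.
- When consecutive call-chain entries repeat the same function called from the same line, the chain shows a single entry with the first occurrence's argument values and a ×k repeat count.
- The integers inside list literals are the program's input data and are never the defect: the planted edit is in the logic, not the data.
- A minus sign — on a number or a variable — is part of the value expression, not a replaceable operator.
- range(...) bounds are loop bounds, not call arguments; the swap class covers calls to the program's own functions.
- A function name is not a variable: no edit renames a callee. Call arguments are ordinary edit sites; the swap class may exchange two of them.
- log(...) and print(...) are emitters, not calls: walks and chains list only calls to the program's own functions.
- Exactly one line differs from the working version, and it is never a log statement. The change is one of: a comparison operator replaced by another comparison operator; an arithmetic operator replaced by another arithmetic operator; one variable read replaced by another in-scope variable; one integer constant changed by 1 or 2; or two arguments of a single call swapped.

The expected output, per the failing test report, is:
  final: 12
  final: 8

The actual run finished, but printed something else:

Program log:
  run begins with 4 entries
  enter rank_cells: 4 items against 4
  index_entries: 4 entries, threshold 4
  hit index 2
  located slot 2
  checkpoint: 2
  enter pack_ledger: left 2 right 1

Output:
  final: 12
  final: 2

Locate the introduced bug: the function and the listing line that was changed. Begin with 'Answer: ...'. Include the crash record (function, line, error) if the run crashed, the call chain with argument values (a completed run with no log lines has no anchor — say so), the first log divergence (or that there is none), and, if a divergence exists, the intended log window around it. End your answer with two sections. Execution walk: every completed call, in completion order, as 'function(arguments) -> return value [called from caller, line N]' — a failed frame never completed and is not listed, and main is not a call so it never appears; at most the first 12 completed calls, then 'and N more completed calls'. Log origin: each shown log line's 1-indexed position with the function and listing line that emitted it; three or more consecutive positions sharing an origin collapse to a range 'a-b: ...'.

Answer: the defect is in rank_cells at line 13.
Core observation: The log first diverges at position 6: the faulty run prints 'checkpoint: 2' where the working version prints 'checkpoint: 8'.
Call chain: main -> pack_ledger(2, 1) (called at line 30).
First divergence: at position 6 the run shows 'checkpoint: 2' where the working version logs 'checkpoint: 8'.
Intended log window:
  4: hit index 2
  5: located slot 2
  6: checkpoint: 8
  7: enter pack_ledger: left 8 right 1
Execution walk:
  index_entries([5, 9, 4, 12], 4) -> 2  [called from rank_cells, line 10]
  rank_cells([5, 9, 4, 12], 4) -> 2  [called from main, line 28]
  pack_ledger(2, 1) -> 12  [called from main, line 30]
Log origin:
  1: logged in main at line 27
  2: logged in rank_cells at line 9
  3: logged in index_entries at line 2
  4: logged in index_entries at line 5
  5: logged in rank_cells at line 11
  6: logged in main at line 29
  7: logged in pack_ledger at line 16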